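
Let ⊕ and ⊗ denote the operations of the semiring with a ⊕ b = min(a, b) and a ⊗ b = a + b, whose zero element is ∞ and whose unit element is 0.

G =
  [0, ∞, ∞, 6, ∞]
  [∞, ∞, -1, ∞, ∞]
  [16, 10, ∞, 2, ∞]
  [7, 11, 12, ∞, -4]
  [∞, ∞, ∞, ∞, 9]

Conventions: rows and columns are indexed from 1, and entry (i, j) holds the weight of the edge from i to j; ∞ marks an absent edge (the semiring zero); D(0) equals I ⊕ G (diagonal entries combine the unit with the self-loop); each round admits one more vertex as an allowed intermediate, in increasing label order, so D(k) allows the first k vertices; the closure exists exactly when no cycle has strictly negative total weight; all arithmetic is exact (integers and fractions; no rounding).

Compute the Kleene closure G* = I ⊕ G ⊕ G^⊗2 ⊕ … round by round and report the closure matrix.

D(0):
  [0, ∞, ∞, 6, ∞]
  [∞, 0, -1, ∞, ∞]
  [16, 10, 0, 2, ∞]
  [7, 11, 12, 0, -4]
  [∞, ∞, ∞, ∞, 0]
D(1):
  [0, ∞, ∞, 6, ∞]
  [∞, 0, -1, ∞, ∞]
  [16, 10, 0, 2, ∞]
  [7, 11, 12, 0, -4]
  [∞, ∞, ∞, ∞, 0]
D(2):
  [0, ∞, ∞, 6, ∞]
  [∞, 0, -1, ∞, ∞]
  [16, 10, 0, 2, ∞]
  [7, 11, 10, 0, -4]
  [∞, ∞, ∞, ∞, 0]
D(3):
  [0, ∞, ∞, 6, ∞]
  [15, 0, -1, 1, ∞]
  [16, 10, 0, 2, ∞]
  [7, 11, 10, 0, -4]
  [∞, ∞, ∞, ∞, 0]
D(4):
  [0, 17, 16, 6, 2]
  [8, 0, -1, 1, -3]
  [9, 10, 0, 2, -2]
  [7, 11, 10, 0, -4]
  [∞, ∞, ∞, ∞, 0]
D(5):
  [0, 17, 16, 6, 2]
  [8, 0, -1, 1, -3]
  [9, 10, 0, 2, -2]
  [7, 11, 10, 0, -4]
  [∞, ∞, ∞, ∞, 0]
Answer: G* = [[0, 17, 16, 6, 2], [8, 0, -1, 1, -3], [9, 10, 0, 2, -2], [7, 11, 10, 0, -4], [∞, ∞, ∞, ∞, 0]]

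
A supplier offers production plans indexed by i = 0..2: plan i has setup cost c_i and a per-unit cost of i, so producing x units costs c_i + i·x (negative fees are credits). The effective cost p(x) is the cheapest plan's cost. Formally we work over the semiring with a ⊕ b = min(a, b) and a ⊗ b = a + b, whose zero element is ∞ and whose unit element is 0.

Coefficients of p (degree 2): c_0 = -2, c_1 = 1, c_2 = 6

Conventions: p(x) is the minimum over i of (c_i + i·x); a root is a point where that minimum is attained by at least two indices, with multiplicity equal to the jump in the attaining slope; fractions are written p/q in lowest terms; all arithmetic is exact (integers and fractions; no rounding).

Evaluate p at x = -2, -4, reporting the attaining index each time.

p(-2) = min(-2+0·(-2)=-2, 1+1·(-2)=-1, 6+2·(-2)=2) = -2 (attained by i=0)
p(-4) = min(-2+0·(-4)=-2, 1+1·(-4)=-3, 6+2·(-4)=-2) = -3 (attained by i=1)
Answer: p(-2) = -2; p(-4) = -3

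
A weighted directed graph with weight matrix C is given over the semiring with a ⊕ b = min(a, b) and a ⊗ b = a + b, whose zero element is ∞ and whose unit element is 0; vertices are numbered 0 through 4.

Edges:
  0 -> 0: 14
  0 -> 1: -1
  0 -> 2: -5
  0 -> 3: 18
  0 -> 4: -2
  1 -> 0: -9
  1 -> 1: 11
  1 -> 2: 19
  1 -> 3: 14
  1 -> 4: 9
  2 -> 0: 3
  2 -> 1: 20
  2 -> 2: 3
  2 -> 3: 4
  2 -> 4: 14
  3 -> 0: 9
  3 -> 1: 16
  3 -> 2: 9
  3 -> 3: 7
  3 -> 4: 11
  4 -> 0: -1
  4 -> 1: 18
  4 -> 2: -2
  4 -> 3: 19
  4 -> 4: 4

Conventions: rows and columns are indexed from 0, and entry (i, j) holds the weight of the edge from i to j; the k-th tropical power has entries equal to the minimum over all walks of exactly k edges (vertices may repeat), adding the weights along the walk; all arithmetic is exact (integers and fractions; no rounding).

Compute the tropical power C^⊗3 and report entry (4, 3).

C^⊗2:
  [-10, 10, -4, -1, 2]
  [2, -10, -14, 9, -11]
  [6, 2, -2, 7, 1]
  [7, 8, 4, 13, 7]
  [1, -2, -6, 2, -3]
C^⊗3:
  [-1, -11, -15, 0, -12]
  [-19, 1, -13, -10, -7]
  [-7, 5, -1, 2, 4]
  [-1, 6, 2, 8, 5]
  [-11, 0, -5, -2, -1]
Key observation: the optimum is the walk 4->0->2->3, with weight (-1) + (-5) + 4 = -2.
Optimal value attained by: walk 4->0->2->3.
Answer: (C^⊗3)[4][3] = -2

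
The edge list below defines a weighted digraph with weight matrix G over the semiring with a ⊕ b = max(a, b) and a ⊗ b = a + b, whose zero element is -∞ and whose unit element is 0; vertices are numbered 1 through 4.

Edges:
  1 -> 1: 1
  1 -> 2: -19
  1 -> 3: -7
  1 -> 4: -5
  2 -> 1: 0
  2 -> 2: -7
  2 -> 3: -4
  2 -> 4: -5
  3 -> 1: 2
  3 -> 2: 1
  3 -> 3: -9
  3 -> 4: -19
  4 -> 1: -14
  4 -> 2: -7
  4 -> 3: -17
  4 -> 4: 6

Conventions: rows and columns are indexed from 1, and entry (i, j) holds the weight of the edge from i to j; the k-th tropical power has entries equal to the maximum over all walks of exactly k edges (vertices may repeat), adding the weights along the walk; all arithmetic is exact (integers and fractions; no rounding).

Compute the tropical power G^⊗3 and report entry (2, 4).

G^⊗2:
  [2, -6, -6, 1]
  [1, -3, -7, 1]
  [3, -6, -3, -3]
  [-7, -1, -11, 12]
G^⊗3:
  [3, -5, -5, 7]
  [2, -6, -6, 7]
  [4, -2, -4, 3]
  [-1, 5, -5, 18]
Key observation: the optimum is the walk 2->4->4->4, with weight (-5) + 6 + 6 = 7.
Optimal value attained by: walk 2->4->4->4.
Answer: (G^⊗3)[2][4] = 7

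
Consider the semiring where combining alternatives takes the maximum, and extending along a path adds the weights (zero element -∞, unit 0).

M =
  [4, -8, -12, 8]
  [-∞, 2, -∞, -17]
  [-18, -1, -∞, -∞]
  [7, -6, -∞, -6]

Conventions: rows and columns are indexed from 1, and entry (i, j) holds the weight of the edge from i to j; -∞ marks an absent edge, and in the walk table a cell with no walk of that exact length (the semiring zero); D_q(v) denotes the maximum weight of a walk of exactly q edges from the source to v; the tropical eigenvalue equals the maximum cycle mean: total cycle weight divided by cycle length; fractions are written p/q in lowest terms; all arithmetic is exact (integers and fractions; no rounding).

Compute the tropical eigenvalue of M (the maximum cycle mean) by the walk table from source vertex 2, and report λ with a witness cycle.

q=0: [-∞, 0, -∞, -∞]
q=1: [-∞, 2, -∞, -17]
q=2: [-10, 4, -∞, -15]
q=3: [-6, 6, -22, -2]
q=4: [5, 8, -18, 2]
Optimal cycle mean attained by: cycle 1->4->1, total 8 + 7, length 2.
Answer: λ = 15/2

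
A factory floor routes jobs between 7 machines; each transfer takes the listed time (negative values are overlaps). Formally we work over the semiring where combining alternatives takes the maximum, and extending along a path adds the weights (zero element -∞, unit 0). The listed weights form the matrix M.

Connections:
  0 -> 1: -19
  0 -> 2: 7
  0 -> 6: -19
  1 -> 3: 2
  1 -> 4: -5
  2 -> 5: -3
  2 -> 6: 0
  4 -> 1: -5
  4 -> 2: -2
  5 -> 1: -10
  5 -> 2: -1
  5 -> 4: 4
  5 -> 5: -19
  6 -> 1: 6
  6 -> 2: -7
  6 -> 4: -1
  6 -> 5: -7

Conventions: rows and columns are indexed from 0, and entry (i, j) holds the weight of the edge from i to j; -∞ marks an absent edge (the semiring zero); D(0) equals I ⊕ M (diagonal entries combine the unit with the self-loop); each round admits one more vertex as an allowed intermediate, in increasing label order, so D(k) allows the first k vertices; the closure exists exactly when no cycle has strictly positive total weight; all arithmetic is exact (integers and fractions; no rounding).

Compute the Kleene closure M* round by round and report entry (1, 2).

D(0):
  [0, -19, 7, -∞, -∞, -∞, -19]
  [-∞, 0, -∞, 2, -5, -∞, -∞]
  [-∞, -∞, 0, -∞, -∞, -3, 0]
  [-∞, -∞, -∞, 0, -∞, -∞, -∞]
  [-∞, -5, -2, -∞, 0, -∞, -∞]
  [-∞, -10, -1, -∞, 4, 0, -∞]
  [-∞, 6, -7, -∞, -1, -7, 0]
D(1):
  [0, -19, 7, -∞, -∞, -∞, -19]
  [-∞, 0, -∞, 2, -5, -∞, -∞]
  [-∞, -∞, 0, -∞, -∞, -3, 0]
  [-∞, -∞, -∞, 0, -∞, -∞, -∞]
  [-∞, -5, -2, -∞, 0, -∞, -∞]
  [-∞, -10, -1, -∞, 4, 0, -∞]
  [-∞, 6, -7, -∞, -1, -7, 0]
D(2):
  [0, -19, 7, -17, -24, -∞, -19]
  [-∞, 0, -∞, 2, -5, -∞, -∞]
  [-∞, -∞, 0, -∞, -∞, -3, 0]
  [-∞, -∞, -∞, 0, -∞, -∞, -∞]
  [-∞, -5, -2, -3, 0, -∞, -∞]
  [-∞, -10, -1, -8, 4, 0, -∞]
  [-∞, 6, -7, 8, 1, -7, 0]
D(3):
  [0, -19, 7, -17, -24, 4, 7]
  [-∞, 0, -∞, 2, -5, -∞, -∞]
  [-∞, -∞, 0, -∞, -∞, -3, 0]
  [-∞, -∞, -∞, 0, -∞, -∞, -∞]
  [-∞, -5, -2, -3, 0, -5, -2]
  [-∞, -10, -1, -8, 4, 0, -1]
  [-∞, 6, -7, 8, 1, -7, 0]
D(4):
  [0, -19, 7, -17, -24, 4, 7]
  [-∞, 0, -∞, 2, -5, -∞, -∞]
  [-∞, -∞, 0, -∞, -∞, -3, 0]
  [-∞, -∞, -∞, 0, -∞, -∞, -∞]
  [-∞, -5, -2, -3, 0, -5, -2]
  [-∞, -10, -1, -8, 4, 0, -1]
  [-∞, 6, -7, 8, 1, -7, 0]
D(5):
  [0, -19, 7, -17, -24, 4, 7]
  [-∞, 0, -7, 2, -5, -10, -7]
  [-∞, -∞, 0, -∞, -∞, -3, 0]
  [-∞, -∞, -∞, 0, -∞, -∞, -∞]
  [-∞, -5, -2, -3, 0, -5, -2]
  [-∞, -1, 2, 1, 4, 0, 2]
  [-∞, 6, -1, 8, 1, -4, 0]
D(6):
  [0, 3, 7, 5, 8, 4, 7]
  [-∞, 0, -7, 2, -5, -10, -7]
  [-∞, -4, 0, -2, 1, -3, 0]
  [-∞, -∞, -∞, 0, -∞, -∞, -∞]
  [-∞, -5, -2, -3, 0, -5, -2]
  [-∞, -1, 2, 1, 4, 0, 2]
  [-∞, 6, -1, 8, 1, -4, 0]
D(7):
  [0, 13, 7, 15, 8, 4, 7]
  [-∞, 0, -7, 2, -5, -10, -7]
  [-∞, 6, 0, 8, 1, -3, 0]
  [-∞, -∞, -∞, 0, -∞, -∞, -∞]
  [-∞, 4, -2, 6, 0, -5, -2]
  [-∞, 8, 2, 10, 4, 0, 2]
  [-∞, 6, -1, 8, 1, -4, 0]
Answer: M*[1][2] = -7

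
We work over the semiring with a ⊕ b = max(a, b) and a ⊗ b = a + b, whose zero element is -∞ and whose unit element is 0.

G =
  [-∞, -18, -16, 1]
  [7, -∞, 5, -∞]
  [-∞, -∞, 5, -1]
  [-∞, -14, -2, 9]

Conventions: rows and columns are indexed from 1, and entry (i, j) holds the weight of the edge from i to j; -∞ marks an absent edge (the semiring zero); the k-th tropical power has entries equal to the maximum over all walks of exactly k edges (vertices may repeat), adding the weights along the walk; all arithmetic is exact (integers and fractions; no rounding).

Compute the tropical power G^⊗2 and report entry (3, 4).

G^⊗2:
  [-11, -13, -1, 10]
  [-∞, -11, 10, 8]
  [-∞, -15, 10, 8]
  [-7, -5, 7, 18]
Key observation: the optimum is the walk 3->4->4, with weight (-1) + 9 = 8.
Optimal value attained by: walk 3->4->4.
Answer: (G^⊗2)[3][4] = 8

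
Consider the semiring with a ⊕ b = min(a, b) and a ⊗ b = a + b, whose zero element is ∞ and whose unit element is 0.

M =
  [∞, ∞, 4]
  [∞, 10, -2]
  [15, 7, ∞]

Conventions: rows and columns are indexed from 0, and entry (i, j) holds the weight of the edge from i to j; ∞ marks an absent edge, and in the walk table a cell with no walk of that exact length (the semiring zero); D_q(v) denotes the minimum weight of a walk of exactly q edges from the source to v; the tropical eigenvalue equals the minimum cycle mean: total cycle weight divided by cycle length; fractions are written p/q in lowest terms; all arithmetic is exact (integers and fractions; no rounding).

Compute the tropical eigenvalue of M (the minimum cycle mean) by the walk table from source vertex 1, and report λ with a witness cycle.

q=0: [∞, 0, ∞]
q=1: [∞, 10, -2]
q=2: [13, 5, 8]
q=3: [23, 15, 3]
Optimal cycle mean attained by: cycle 1->2->1, total (-2) + 7, length 2.
Answer: λ = 5/2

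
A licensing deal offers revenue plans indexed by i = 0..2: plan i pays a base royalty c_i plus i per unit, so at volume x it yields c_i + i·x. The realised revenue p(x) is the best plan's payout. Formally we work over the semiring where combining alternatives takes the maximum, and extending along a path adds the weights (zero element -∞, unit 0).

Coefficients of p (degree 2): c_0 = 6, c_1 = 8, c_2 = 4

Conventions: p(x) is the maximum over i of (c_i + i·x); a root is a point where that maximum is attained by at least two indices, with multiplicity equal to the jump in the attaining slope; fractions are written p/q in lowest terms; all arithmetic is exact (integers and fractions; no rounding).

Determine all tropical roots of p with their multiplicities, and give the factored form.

hull edge (i=0, c=6) to (i=1, c=8): slope 2, span 1
hull edge (i=1, c=8) to (i=2, c=4): slope -4, span 1
Factored form: p(x) = 4 ⊗ (x ⊕ (-2)) ⊗ (x ⊕ 4)
Answer: roots = -2 (mult 1), 4 (mult 1)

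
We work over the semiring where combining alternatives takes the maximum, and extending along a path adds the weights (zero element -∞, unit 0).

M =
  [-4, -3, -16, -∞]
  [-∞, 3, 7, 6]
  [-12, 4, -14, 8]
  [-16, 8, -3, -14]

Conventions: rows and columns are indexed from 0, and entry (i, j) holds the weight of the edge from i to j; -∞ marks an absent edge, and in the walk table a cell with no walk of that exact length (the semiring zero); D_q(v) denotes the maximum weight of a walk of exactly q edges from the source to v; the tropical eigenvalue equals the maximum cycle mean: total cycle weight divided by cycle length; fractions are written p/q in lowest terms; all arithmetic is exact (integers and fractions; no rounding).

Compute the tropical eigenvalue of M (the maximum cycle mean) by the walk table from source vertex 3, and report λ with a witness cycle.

q=0: [-∞, -∞, -∞, 0]
q=1: [-16, 8, -3, -14]
q=2: [-15, 11, 15, 14]
q=3: [3, 22, 18, 23]
q=4: [7, 31, 29, 28]
Optimal cycle mean attained by: cycle 1->2->3->1, total 7 + 8 + 8, length 3.
Answer: λ = 23/3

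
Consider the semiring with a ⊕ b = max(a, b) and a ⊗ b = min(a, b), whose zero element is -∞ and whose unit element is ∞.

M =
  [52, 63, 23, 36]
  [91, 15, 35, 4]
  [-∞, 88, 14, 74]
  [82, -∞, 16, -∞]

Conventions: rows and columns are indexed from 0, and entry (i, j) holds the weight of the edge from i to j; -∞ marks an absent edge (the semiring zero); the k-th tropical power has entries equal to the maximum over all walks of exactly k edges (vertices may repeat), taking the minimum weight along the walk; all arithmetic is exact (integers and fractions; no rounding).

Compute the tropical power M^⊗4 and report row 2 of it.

M^⊗2:
  [63, 52, 35, 36]
  [52, 63, 23, 36]
  [88, 15, 35, 14]
  [52, 63, 23, 36]
M^⊗3:
  [52, 63, 35, 36]
  [63, 52, 35, 36]
  [52, 63, 23, 36]
  [63, 52, 35, 36]
M^⊗4:
  [63, 52, 35, 36]
  [52, 63, 35, 36]
  [63, 52, 35, 36]
  [52, 63, 35, 36]
Answer: row 2 of M^⊗4 = [63, 52, 35, 36]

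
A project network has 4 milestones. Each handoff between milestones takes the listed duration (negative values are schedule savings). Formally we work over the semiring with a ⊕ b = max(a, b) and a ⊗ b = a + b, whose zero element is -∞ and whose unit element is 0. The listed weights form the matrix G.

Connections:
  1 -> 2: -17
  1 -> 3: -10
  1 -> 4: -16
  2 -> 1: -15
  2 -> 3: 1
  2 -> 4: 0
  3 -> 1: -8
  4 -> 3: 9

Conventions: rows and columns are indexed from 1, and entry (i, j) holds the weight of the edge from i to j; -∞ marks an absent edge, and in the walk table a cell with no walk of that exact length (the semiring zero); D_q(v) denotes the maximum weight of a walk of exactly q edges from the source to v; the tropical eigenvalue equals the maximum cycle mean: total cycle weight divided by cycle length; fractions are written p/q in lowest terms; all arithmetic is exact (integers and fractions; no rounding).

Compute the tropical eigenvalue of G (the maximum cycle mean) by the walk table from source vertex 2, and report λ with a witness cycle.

q=0: [-∞, 0, -∞, -∞]
q=1: [-15, -∞, 1, 0]
q=2: [-7, -32, 9, -31]
q=3: [1, -24, -17, -23]
q=4: [-25, -16, -9, -15]
Optimal cycle mean attained by: cycle 1->2->4->3->1, total (-17) + 0 + 9 + (-8), length 4.
Answer: λ = -4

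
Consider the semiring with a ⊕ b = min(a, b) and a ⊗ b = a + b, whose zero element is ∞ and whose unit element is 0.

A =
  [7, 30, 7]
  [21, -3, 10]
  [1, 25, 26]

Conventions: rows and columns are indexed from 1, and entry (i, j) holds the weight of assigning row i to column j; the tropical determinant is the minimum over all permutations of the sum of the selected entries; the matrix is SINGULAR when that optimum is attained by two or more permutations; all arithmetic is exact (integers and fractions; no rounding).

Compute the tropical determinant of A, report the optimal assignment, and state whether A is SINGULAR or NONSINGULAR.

σ = (1, 2, 3): 7 + (-3) + 26 = 30
σ = (1, 3, 2): 7 + 10 + 25 = 42
σ = (2, 1, 3): 30 + 21 + 26 = 77
σ = (2, 3, 1): 30 + 10 + 1 = 41
σ = (3, 1, 2): 7 + 21 + 25 = 53
σ = (3, 2, 1): 7 + (-3) + 1 = 5
Optimal value attained by: σ = (3, 2, 1).
Answer: det⊕(A) = 5; verdict: NONSINGULAR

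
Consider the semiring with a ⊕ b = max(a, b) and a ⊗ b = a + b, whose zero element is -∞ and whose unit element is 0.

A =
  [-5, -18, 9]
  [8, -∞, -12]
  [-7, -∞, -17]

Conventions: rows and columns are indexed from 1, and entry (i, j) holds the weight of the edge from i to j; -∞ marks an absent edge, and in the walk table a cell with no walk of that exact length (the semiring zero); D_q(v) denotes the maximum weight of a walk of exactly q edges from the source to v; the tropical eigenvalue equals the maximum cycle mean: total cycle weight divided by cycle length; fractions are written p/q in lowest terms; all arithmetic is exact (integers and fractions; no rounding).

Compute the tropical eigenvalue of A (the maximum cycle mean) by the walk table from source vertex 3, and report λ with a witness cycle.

q=0: [-∞, -∞, 0]
q=1: [-7, -∞, -17]
q=2: [-12, -25, 2]
q=3: [-5, -30, -3]
Optimal cycle mean attained by: cycle 1->3->1, total 9 + (-7), length 2.
Answer: λ = 1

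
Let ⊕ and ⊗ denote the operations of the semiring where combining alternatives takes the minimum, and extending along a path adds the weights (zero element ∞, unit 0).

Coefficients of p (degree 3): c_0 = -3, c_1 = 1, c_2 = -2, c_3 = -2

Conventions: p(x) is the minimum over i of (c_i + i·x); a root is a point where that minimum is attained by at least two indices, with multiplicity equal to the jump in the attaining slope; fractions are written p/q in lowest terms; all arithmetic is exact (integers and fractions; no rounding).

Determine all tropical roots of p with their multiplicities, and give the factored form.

hull edge (i=0, c=-3) to (i=3, c=-2): slope 1/3, span 3
Factored form: p(x) = -2 ⊗ (x ⊕ (-1/3)) ⊗ (x ⊕ (-1/3)) ⊗ (x ⊕ (-1/3))
Answer: roots = -1/3 (mult 3)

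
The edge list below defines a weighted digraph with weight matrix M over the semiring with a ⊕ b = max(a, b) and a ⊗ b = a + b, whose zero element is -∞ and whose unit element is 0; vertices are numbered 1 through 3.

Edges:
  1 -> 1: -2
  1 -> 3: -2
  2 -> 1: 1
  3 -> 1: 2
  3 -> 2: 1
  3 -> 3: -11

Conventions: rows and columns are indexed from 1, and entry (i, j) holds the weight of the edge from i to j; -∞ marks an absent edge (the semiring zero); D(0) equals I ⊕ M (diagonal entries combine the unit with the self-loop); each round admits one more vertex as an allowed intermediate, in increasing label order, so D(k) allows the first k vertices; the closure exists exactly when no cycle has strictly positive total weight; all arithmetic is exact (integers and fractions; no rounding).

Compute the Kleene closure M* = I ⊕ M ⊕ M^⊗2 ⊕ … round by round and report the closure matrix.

D(0):
  [0, -∞, -2]
  [1, 0, -∞]
  [2, 1, 0]
D(1):
  [0, -∞, -2]
  [1, 0, -1]
  [2, 1, 0]
D(2):
  [0, -∞, -2]
  [1, 0, -1]
  [2, 1, 0]
D(3):
  [0, -1, -2]
  [1, 0, -1]
  [2, 1, 0]
Answer: M* = [[0, -1, -2], [1, 0, -1], [2, 1, 0]]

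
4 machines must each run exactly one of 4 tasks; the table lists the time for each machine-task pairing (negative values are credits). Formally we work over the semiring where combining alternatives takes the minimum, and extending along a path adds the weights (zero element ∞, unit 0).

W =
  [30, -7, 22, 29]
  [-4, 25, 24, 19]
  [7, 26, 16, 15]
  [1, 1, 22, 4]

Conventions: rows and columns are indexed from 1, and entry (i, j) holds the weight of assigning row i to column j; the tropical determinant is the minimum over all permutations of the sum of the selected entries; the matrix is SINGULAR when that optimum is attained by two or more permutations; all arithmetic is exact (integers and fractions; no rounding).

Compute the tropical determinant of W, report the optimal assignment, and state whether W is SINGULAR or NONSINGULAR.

σ = (1, 2, 3, 4): 30 + 25 + 16 + 4 = 75
σ = (1, 2, 4, 3): 30 + 25 + 15 + 22 = 92
σ = (1, 3, 2, 4): 30 + 24 + 26 + 4 = 84
σ = (1, 3, 4, 2): 30 + 24 + 15 + 1 = 70
σ = (1, 4, 2, 3): 30 + 19 + 26 + 22 = 97
σ = (1, 4, 3, 2): 30 + 19 + 16 + 1 = 66
σ = (2, 1, 3, 4): (-7) + (-4) + 16 + 4 = 9
σ = (2, 1, 4, 3): (-7) + (-4) + 15 + 22 = 26
σ = (2, 3, 1, 4): (-7) + 24 + 7 + 4 = 28
σ = (2, 3, 4, 1): (-7) + 24 + 15 + 1 = 33
σ = (2, 4, 1, 3): (-7) + 19 + 7 + 22 = 41
σ = (2, 4, 3, 1): (-7) + 19 + 16 + 1 = 29
σ = (3, 1, 2, 4): 22 + (-4) + 26 + 4 = 48
σ = (3, 1, 4, 2): 22 + (-4) + 15 + 1 = 34
σ = (3, 2, 1, 4): 22 + 25 + 7 + 4 = 58
σ = (3, 2, 4, 1): 22 + 25 + 15 + 1 = 63
σ = (3, 4, 1, 2): 22 + 19 + 7 + 1 = 49
σ = (3, 4, 2, 1): 22 + 19 + 26 + 1 = 68
σ = (4, 1, 2, 3): 29 + (-4) + 26 + 22 = 73
σ = (4, 1, 3, 2): 29 + (-4) + 16 + 1 = 42
σ = (4, 2, 1, 3): 29 + 25 + 7 + 22 = 83
σ = (4, 2, 3, 1): 29 + 25 + 16 + 1 = 71
σ = (4, 3, 1, 2): 29 + 24 + 7 + 1 = 61
σ = (4, 3, 2, 1): 29 + 24 + 26 + 1 = 80
Optimal value attained by: σ = (2, 1, 3, 4).
Answer: det⊕(W) = 9; verdict: NONSINGULAR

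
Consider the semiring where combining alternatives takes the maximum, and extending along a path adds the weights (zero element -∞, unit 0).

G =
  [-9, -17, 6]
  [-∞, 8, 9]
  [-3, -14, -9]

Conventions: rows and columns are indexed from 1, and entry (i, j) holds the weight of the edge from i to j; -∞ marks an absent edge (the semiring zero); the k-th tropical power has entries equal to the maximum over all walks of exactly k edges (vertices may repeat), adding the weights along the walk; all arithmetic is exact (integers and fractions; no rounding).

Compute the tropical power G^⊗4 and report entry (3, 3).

G^⊗2:
  [3, -8, -3]
  [6, 16, 17]
  [-12, -6, 3]
G^⊗3:
  [-6, 0, 9]
  [14, 24, 25]
  [0, 2, 3]
G^⊗4:
  [6, 8, 9]
  [22, 32, 33]
  [0, 10, 11]
Key observation: the optimum is the walk 3->2->2->2->3, with weight (-14) + 8 + 8 + 9 = 11.
Optimal value attained by: walk 3->2->2->2->3.
Answer: (G^⊗4)[3][3] = 11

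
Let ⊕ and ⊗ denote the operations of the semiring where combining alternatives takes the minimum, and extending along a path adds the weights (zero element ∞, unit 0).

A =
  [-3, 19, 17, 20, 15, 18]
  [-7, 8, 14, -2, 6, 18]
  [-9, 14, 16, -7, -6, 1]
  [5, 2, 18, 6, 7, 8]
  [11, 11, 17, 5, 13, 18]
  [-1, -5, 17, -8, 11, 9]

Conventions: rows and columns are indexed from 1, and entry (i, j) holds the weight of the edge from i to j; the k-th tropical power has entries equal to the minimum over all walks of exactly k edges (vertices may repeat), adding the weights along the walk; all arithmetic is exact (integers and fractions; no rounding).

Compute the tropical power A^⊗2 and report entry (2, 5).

A^⊗2:
  [-6, 13, 14, 10, 11, 15]
  [-10, 0, 10, 4, 5, 6]
  [-12, -5, 8, -7, 0, 1]
  [-5, 3, 16, 0, 8, 14]
  [4, 7, 23, 9, 11, 13]
  [-12, -6, 9, -7, -1, 0]
Key observation: the optimum is the walk 2->4->5, with weight (-2) + 7 = 5.
Optimal value attained by: walk 2->4->5.
Answer: (A^⊗2)[2][5] = 5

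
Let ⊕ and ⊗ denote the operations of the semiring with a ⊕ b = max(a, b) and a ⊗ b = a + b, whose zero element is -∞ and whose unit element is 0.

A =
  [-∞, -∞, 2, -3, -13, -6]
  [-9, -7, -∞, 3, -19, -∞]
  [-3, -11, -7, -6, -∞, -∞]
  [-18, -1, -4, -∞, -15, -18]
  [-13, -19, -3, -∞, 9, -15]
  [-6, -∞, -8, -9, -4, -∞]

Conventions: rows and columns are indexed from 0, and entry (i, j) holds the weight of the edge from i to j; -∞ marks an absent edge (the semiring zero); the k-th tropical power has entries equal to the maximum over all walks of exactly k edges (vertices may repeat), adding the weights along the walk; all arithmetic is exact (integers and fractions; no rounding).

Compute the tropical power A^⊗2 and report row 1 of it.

A^⊗2:
  [-1, -4, -5, -4, -4, -21]
  [-15, 2, -1, -4, -10, -15]
  [-10, -7, -1, -6, -16, -9]
  [-7, -8, -11, 2, -6, -24]
  [-4, -10, 6, -9, 18, -6]
  [-11, -10, -4, -9, 5, -12]
Answer: row 1 of A^⊗2 = [-15, 2, -1, -4, -10, -15]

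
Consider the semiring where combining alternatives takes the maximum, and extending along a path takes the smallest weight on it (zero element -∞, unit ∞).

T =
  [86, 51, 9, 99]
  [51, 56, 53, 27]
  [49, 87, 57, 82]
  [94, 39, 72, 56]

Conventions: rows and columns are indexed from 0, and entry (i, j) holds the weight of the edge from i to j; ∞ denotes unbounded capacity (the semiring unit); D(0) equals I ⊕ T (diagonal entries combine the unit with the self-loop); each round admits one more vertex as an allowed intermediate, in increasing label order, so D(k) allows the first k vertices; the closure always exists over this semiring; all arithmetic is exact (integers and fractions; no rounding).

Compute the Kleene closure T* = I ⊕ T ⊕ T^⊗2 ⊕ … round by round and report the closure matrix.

D(0):
  [∞, 51, 9, 99]
  [51, ∞, 53, 27]
  [49, 87, ∞, 82]
  [94, 39, 72, ∞]
D(1):
  [∞, 51, 9, 99]
  [51, ∞, 53, 51]
  [49, 87, ∞, 82]
  [94, 51, 72, ∞]
D(2):
  [∞, 51, 51, 99]
  [51, ∞, 53, 51]
  [51, 87, ∞, 82]
  [94, 51, 72, ∞]
D(3):
  [∞, 51, 51, 99]
  [51, ∞, 53, 53]
  [51, 87, ∞, 82]
  [94, 72, 72, ∞]
D(4):
  [∞, 72, 72, 99]
  [53, ∞, 53, 53]
  [82, 87, ∞, 82]
  [94, 72, 72, ∞]
Answer: T* = [[∞, 72, 72, 99], [53, ∞, 53, 53], [82, 87, ∞, 82], [94, 72, 72, ∞]]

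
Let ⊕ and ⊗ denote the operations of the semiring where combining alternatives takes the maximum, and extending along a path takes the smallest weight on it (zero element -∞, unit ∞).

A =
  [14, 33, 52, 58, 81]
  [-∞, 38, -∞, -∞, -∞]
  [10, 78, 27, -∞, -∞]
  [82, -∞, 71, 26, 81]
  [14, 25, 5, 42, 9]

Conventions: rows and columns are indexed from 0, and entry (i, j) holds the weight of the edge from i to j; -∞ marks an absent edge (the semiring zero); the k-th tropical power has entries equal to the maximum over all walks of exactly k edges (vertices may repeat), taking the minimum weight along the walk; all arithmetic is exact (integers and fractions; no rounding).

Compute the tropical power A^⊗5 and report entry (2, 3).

A^⊗2:
  [58, 52, 58, 42, 58]
  [-∞, 38, -∞, -∞, -∞]
  [10, 38, 27, 10, 10]
  [26, 71, 52, 58, 81]
  [42, 25, 42, 26, 42]
A^⊗3:
  [42, 58, 52, 58, 58]
  [-∞, 38, -∞, -∞, -∞]
  [10, 38, 27, 10, 10]
  [58, 52, 58, 42, 58]
  [26, 42, 42, 42, 42]
A^⊗4:
  [58, 52, 58, 42, 58]
  [-∞, 38, -∞, -∞, -∞]
  [10, 38, 27, 10, 10]
  [42, 58, 52, 58, 58]
  [42, 42, 42, 42, 42]
A^⊗5:
  [42, 58, 52, 58, 58]
  [-∞, 38, -∞, -∞, -∞]
  [10, 38, 27, 10, 10]
  [58, 52, 58, 42, 58]
  [42, 42, 42, 42, 42]
Key observation: the optimum is the walk 2->0->3->0->4->3, with weight 10 min 58 min 82 min 81 min 42 = 10.
Optimal value attained by: walk 2->0->3->0->4->3.
Answer: (A^⊗5)[2][3] = 10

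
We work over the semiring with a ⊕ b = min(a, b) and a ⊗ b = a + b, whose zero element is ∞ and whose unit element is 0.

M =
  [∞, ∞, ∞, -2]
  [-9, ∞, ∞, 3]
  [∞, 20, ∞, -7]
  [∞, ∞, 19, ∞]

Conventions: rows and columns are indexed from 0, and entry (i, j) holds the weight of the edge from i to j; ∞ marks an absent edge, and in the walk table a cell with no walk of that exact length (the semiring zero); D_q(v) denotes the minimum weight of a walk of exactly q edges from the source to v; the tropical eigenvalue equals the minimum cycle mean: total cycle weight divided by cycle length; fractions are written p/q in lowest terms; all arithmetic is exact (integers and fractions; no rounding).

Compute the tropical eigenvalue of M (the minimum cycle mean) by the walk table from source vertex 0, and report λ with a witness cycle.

q=0: [0, ∞, ∞, ∞]
q=1: [∞, ∞, ∞, -2]
q=2: [∞, ∞, 17, ∞]
q=3: [∞, 37, ∞, 10]
q=4: [28, ∞, 29, 40]
Optimal cycle mean attained by: cycle 2->3->2, total (-7) + 19, length 2.
Answer: λ = 6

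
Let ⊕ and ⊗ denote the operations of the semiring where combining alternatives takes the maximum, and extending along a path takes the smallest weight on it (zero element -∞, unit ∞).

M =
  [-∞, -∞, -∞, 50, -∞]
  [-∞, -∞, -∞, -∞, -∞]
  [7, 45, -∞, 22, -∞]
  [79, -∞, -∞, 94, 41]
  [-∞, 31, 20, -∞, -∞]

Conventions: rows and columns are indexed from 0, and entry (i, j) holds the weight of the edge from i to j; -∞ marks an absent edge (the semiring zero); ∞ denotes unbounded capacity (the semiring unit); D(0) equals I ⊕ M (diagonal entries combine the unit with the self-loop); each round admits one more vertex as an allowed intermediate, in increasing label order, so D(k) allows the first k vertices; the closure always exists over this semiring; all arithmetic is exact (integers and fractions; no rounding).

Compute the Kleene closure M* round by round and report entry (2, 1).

D(0):
  [∞, -∞, -∞, 50, -∞]
  [-∞, ∞, -∞, -∞, -∞]
  [7, 45, ∞, 22, -∞]
  [79, -∞, -∞, ∞, 41]
  [-∞, 31, 20, -∞, ∞]
D(1):
  [∞, -∞, -∞, 50, -∞]
  [-∞, ∞, -∞, -∞, -∞]
  [7, 45, ∞, 22, -∞]
  [79, -∞, -∞, ∞, 41]
  [-∞, 31, 20, -∞, ∞]
D(2):
  [∞, -∞, -∞, 50, -∞]
  [-∞, ∞, -∞, -∞, -∞]
  [7, 45, ∞, 22, -∞]
  [79, -∞, -∞, ∞, 41]
  [-∞, 31, 20, -∞, ∞]
D(3):
  [∞, -∞, -∞, 50, -∞]
  [-∞, ∞, -∞, -∞, -∞]
  [7, 45, ∞, 22, -∞]
  [79, -∞, -∞, ∞, 41]
  [7, 31, 20, 20, ∞]
D(4):
  [∞, -∞, -∞, 50, 41]
  [-∞, ∞, -∞, -∞, -∞]
  [22, 45, ∞, 22, 22]
  [79, -∞, -∞, ∞, 41]
  [20, 31, 20, 20, ∞]
D(5):
  [∞, 31, 20, 50, 41]
  [-∞, ∞, -∞, -∞, -∞]
  [22, 45, ∞, 22, 22]
  [79, 31, 20, ∞, 41]
  [20, 31, 20, 20, ∞]
Answer: M*[2][1] = 45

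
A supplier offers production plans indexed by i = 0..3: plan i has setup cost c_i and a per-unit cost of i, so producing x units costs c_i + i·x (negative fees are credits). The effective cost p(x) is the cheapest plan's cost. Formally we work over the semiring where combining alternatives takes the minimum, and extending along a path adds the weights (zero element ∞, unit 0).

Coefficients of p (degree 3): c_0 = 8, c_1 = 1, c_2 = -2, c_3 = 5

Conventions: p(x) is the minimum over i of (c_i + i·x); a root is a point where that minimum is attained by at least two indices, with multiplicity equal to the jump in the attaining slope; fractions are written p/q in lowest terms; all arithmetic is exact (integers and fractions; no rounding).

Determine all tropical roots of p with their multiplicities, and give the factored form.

hull edge (i=0, c=8) to (i=1, c=1): slope -7, span 1
hull edge (i=1, c=1) to (i=2, c=-2): slope -3, span 1
hull edge (i=2, c=-2) to (i=3, c=5): slope 7, span 1
Factored form: p(x) = 5 ⊗ (x ⊕ (-7)) ⊗ (x ⊕ 3) ⊗ (x ⊕ 7)
Answer: roots = -7 (mult 1), 3 (mult 1), 7 (mult 1)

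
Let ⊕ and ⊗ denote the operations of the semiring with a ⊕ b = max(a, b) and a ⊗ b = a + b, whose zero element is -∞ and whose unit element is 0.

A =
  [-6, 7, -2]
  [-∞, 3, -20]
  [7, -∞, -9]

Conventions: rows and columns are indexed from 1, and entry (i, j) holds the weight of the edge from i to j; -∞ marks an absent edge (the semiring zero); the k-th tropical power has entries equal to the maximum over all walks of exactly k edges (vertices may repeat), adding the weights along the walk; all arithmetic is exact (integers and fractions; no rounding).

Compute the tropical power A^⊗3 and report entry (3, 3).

A^⊗2:
  [5, 10, -8]
  [-13, 6, -17]
  [1, 14, 5]
A^⊗3:
  [-1, 13, 3]
  [-10, 9, -14]
  [12, 17, -1]
Key observation: the optimum is the walk 3->1->1->3, with weight 7 + (-6) + (-2) = -1.
Optimal value attained by: walk 3->1->1->3.
Answer: (A^⊗3)[3][3] = -1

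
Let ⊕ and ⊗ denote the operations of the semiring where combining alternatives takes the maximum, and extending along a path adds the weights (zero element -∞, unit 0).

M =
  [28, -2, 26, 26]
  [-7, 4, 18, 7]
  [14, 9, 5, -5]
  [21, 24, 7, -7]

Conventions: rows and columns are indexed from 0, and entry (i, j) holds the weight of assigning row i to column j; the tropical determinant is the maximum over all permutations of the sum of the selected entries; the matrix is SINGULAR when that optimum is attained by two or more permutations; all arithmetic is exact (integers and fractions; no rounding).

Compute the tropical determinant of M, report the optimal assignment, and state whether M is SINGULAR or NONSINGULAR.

σ = (0, 1, 2, 3): 28 + 4 + 5 + (-7) = 30
σ = (0, 1, 3, 2): 28 + 4 + (-5) + 7 = 34
σ = (0, 2, 1, 3): 28 + 18 + 9 + (-7) = 48
σ = (0, 2, 3, 1): 28 + 18 + (-5) + 24 = 65
σ = (0, 3, 1, 2): 28 + 7 + 9 + 7 = 51
σ = (0, 3, 2, 1): 28 + 7 + 5 + 24 = 64
σ = (1, 0, 2, 3): (-2) + (-7) + 5 + (-7) = -11
σ = (1, 0, 3, 2): (-2) + (-7) + (-5) + 7 = -7
σ = (1, 2, 0, 3): (-2) + 18 + 14 + (-7) = 23
σ = (1, 2, 3, 0): (-2) + 18 + (-5) + 21 = 32
σ = (1, 3, 0, 2): (-2) + 7 + 14 + 7 = 26
σ = (1, 3, 2, 0): (-2) + 7 + 5 + 21 = 31
σ = (2, 0, 1, 3): 26 + (-7) + 9 + (-7) = 21
σ = (2, 0, 3, 1): 26 + (-7) + (-5) + 24 = 38
σ = (2, 1, 0, 3): 26 + 4 + 14 + (-7) = 37
σ = (2, 1, 3, 0): 26 + 4 + (-5) + 21 = 46
σ = (2, 3, 0, 1): 26 + 7 + 14 + 24 = 71
σ = (2, 3, 1, 0): 26 + 7 + 9 + 21 = 63
σ = (3, 0, 1, 2): 26 + (-7) + 9 + 7 = 35
σ = (3, 0, 2, 1): 26 + (-7) + 5 + 24 = 48
σ = (3, 1, 0, 2): 26 + 4 + 14 + 7 = 51
σ = (3, 1, 2, 0): 26 + 4 + 5 + 21 = 56
σ = (3, 2, 0, 1): 26 + 18 + 14 + 24 = 82
σ = (3, 2, 1, 0): 26 + 18 + 9 + 21 = 74
Optimal value attained by: σ = (3, 2, 0, 1).
Answer: det⊕(M) = 82; verdict: NONSINGULAR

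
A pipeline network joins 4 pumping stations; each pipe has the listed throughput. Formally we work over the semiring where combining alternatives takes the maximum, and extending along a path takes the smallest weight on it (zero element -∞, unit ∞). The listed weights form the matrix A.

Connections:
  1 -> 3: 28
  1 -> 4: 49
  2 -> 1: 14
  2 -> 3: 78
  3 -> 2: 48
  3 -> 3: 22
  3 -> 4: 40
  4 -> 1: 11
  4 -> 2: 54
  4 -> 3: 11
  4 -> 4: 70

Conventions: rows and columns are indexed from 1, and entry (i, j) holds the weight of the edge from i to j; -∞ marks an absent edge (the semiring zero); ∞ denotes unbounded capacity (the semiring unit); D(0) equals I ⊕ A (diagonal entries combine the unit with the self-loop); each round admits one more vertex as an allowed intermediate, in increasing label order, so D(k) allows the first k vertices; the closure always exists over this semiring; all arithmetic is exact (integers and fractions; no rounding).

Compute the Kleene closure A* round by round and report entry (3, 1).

D(0):
  [∞, -∞, 28, 49]
  [14, ∞, 78, -∞]
  [-∞, 48, ∞, 40]
  [11, 54, 11, ∞]
D(1):
  [∞, -∞, 28, 49]
  [14, ∞, 78, 14]
  [-∞, 48, ∞, 40]
  [11, 54, 11, ∞]
D(2):
  [∞, -∞, 28, 49]
  [14, ∞, 78, 14]
  [14, 48, ∞, 40]
  [14, 54, 54, ∞]
D(3):
  [∞, 28, 28, 49]
  [14, ∞, 78, 40]
  [14, 48, ∞, 40]
  [14, 54, 54, ∞]
D(4):
  [∞, 49, 49, 49]
  [14, ∞, 78, 40]
  [14, 48, ∞, 40]
  [14, 54, 54, ∞]
Answer: A*[3][1] = 14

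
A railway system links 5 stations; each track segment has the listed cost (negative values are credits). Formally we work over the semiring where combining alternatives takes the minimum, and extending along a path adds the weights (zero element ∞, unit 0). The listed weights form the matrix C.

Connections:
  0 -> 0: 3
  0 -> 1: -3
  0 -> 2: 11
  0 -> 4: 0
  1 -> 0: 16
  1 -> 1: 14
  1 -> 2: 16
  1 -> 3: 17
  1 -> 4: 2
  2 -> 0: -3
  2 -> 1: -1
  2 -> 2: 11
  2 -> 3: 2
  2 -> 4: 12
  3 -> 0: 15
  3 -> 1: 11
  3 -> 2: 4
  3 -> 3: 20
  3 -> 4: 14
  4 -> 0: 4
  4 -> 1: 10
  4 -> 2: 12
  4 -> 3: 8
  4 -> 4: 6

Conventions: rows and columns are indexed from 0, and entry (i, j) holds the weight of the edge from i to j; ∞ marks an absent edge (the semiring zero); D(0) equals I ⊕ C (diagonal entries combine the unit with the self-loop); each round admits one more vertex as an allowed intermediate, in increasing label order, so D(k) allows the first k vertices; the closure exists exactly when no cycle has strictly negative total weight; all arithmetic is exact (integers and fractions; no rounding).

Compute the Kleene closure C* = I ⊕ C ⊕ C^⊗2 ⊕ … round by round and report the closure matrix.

D(0):
  [0, -3, 11, ∞, 0]
  [16, 0, 16, 17, 2]
  [-3, -1, 0, 2, 12]
  [15, 11, 4, 0, 14]
  [4, 10, 12, 8, 0]
D(1):
  [0, -3, 11, ∞, 0]
  [16, 0, 16, 17, 2]
  [-3, -6, 0, 2, -3]
  [15, 11, 4, 0, 14]
  [4, 1, 12, 8, 0]
D(2):
  [0, -3, 11, 14, -1]
  [16, 0, 16, 17, 2]
  [-3, -6, 0, 2, -4]
  [15, 11, 4, 0, 13]
  [4, 1, 12, 8, 0]
D(3):
  [0, -3, 11, 13, -1]
  [13, 0, 16, 17, 2]
  [-3, -6, 0, 2, -4]
  [1, -2, 4, 0, 0]
  [4, 1, 12, 8, 0]
D(4):
  [0, -3, 11, 13, -1]
  [13, 0, 16, 17, 2]
  [-3, -6, 0, 2, -4]
  [1, -2, 4, 0, 0]
  [4, 1, 12, 8, 0]
D(5):
  [0, -3, 11, 7, -1]
  [6, 0, 14, 10, 2]
  [-3, -6, 0, 2, -4]
  [1, -2, 4, 0, 0]
  [4, 1, 12, 8, 0]
Answer: C* = [[0, -3, 11, 7, -1], [6, 0, 14, 10, 2], [-3, -6, 0, 2, -4], [1, -2, 4, 0, 0], [4, 1, 12, 8, 0]]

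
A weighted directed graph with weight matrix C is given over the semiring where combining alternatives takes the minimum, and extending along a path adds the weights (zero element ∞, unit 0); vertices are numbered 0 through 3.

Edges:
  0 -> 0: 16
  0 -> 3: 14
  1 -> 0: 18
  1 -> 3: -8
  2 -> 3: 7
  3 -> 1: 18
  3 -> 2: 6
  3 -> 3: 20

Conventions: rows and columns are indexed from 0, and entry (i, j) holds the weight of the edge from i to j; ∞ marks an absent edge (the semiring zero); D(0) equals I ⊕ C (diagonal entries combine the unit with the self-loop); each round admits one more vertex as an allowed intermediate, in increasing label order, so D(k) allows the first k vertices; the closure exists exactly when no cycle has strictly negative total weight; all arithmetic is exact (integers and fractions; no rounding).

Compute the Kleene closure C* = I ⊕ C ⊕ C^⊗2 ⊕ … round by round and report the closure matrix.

D(0):
  [0, ∞, ∞, 14]
  [18, 0, ∞, -8]
  [∞, ∞, 0, 7]
  [∞, 18, 6, 0]
D(1):
  [0, ∞, ∞, 14]
  [18, 0, ∞, -8]
  [∞, ∞, 0, 7]
  [∞, 18, 6, 0]
D(2):
  [0, ∞, ∞, 14]
  [18, 0, ∞, -8]
  [∞, ∞, 0, 7]
  [36, 18, 6, 0]
D(3):
  [0, ∞, ∞, 14]
  [18, 0, ∞, -8]
  [∞, ∞, 0, 7]
  [36, 18, 6, 0]
D(4):
  [0, 32, 20, 14]
  [18, 0, -2, -8]
  [43, 25, 0, 7]
  [36, 18, 6, 0]
Answer: C* = [[0, 32, 20, 14], [18, 0, -2, -8], [43, 25, 0, 7], [36, 18, 6, 0]]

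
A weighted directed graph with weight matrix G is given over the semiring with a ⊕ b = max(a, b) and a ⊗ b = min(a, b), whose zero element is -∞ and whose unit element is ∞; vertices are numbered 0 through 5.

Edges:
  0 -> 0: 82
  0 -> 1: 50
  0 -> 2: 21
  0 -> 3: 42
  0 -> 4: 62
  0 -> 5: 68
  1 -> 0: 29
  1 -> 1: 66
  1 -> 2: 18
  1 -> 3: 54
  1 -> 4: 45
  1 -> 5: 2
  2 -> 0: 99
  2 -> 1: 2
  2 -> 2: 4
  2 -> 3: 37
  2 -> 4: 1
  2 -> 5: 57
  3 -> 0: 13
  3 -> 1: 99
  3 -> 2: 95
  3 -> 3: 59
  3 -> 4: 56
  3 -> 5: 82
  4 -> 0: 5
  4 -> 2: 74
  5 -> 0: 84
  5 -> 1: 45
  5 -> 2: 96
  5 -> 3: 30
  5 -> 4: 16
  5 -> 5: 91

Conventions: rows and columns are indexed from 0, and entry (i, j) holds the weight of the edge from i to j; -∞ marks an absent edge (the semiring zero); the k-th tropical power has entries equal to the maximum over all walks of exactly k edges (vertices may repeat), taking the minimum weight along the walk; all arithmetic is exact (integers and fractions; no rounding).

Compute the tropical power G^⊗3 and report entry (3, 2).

G^⊗2:
  [82, 50, 68, 50, 62, 68]
  [29, 66, 54, 54, 54, 54]
  [82, 50, 57, 42, 62, 68]
  [95, 66, 82, 59, 56, 82]
  [74, 5, 5, 37, 5, 57]
  [96, 50, 91, 45, 62, 91]
G^⊗3:
  [82, 50, 68, 50, 62, 68]
  [54, 66, 54, 54, 54, 54]
  [82, 50, 68, 50, 62, 68]
  [82, 66, 82, 59, 62, 82]
  [74, 50, 57, 42, 62, 68]
  [91, 50, 91, 50, 62, 91]
Key observation: the optimum is the walk 3->5->5->2, with weight 82 min 91 min 96 = 82.
Optimal value attained by: walk 3->5->5->2.
Answer: (G^⊗3)[3][2] = 82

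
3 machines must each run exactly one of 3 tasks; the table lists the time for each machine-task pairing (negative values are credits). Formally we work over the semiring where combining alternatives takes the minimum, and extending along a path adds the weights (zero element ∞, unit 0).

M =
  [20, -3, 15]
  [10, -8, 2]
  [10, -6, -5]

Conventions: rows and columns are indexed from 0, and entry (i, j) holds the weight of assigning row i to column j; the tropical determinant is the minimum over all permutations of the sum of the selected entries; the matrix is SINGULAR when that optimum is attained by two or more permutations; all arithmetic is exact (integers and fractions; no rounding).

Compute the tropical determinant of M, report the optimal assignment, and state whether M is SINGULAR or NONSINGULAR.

σ = (0, 1, 2): 20 + (-8) + (-5) = 7
σ = (0, 2, 1): 20 + 2 + (-6) = 16
σ = (1, 0, 2): (-3) + 10 + (-5) = 2
σ = (1, 2, 0): (-3) + 2 + 10 = 9
σ = (2, 0, 1): 15 + 10 + (-6) = 19
σ = (2, 1, 0): 15 + (-8) + 10 = 17
Optimal value attained by: σ = (1, 0, 2).
Answer: det⊕(M) = 2; verdict: NONSINGULAR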